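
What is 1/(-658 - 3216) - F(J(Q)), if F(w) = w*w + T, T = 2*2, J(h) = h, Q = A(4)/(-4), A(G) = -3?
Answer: -141409/30992 ≈ -4.5628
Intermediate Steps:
Q = 3/4 (Q = -3/(-4) = -3*(-1/4) = 3/4 ≈ 0.75000)
T = 4
F(w) = 4 + w**2 (F(w) = w*w + 4 = w**2 + 4 = 4 + w**2)
1/(-658 - 3216) - F(J(Q)) = 1/(-658 - 3216) - (4 + (3/4)**2) = 1/(-3874) - (4 + 9/16) = -1/3874 - 1*73/16 = -1/3874 - 73/16 = -141409/30992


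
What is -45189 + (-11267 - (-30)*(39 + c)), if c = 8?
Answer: -55046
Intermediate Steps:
-45189 + (-11267 - (-30)*(39 + c)) = -45189 + (-11267 - (-30)*(39 + 8)) = -45189 + (-11267 - (-30)*47) = -45189 + (-11267 - 1*(-1410)) = -45189 + (-11267 + 1410) = -45189 - 9857 = -55046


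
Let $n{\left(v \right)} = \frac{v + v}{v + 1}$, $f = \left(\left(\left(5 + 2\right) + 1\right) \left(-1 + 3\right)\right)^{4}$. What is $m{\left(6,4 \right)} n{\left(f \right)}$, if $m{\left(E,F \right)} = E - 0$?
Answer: $\frac{786432}{65537} \approx 12.0$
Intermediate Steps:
$m{\left(E,F \right)} = E$ ($m{\left(E,F \right)} = E + 0 = E$)
$f = 65536$ ($f = \left(\left(7 + 1\right) 2\right)^{4} = \left(8 \cdot 2\right)^{4} = 16^{4} = 65536$)
$n{\left(v \right)} = \frac{2 v}{1 + v}$
$m{\left(6,4 \right)} n{\left(f \right)} = 6 \cdot 2 \cdot 65536 \frac{1}{1 + 65536} = 6 \cdot 2 \cdot 65536 \cdot \frac{1}{65537} = 6 \cdot \frac{131072}{65537} = \frac{786432}{65537}$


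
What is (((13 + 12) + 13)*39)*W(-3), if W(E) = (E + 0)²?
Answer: 13338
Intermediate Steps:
W(E) = E²
(((13 + 12) + 13)*39)*W(-3) = (((13 + 12) + 13)*39)*(-3)² = ((25 + 13)*39)*9 = (38*39)*9 = 1482*9 = 13338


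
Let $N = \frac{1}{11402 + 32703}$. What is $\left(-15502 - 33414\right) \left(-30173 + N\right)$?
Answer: $\frac{65096442502224}{44105} \approx 1.4759 \cdot 10^{9}$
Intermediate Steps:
$N = \frac{1}{44105} \approx 2.2673 \cdot 10^{-5}$
$\left(-15502 - 33414\right) \left(-30173 + N\right) = \left(-15502 - 33414\right) \left(-30173 + \frac{1}{44105}\right) = \left(-48916\right) \left(- \frac{1330780164}{44105}\right) = \frac{65096442502224}{44105}$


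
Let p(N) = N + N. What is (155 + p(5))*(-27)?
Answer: -4455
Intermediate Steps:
p(N) = 2*N
(155 + p(5))*(-27) = (155 + 2*5)*(-27) = (155 + 10)*(-27) = 165*(-27) = -4455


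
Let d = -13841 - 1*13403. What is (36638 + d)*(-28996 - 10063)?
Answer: -366920246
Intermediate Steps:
d = -27244 (d = -13841 - 13403 = -27244)
(36638 + d)*(-28996 - 10063) = (36638 - 27244)*(-28996 - 10063) = 9394*(-39059) = -366920246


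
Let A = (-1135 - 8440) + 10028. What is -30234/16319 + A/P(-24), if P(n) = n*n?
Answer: -3340759/3133248 ≈ -1.0662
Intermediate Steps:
P(n) = n²
A = 453 (A = -9575 + 10028 = 453)
-30234/16319 + A/P(-24) = -30234/16319 + 453/((-24)²) = -30234*1/16319 + 453/576 = -30234/16319 + 453*(1/576) = -30234/16319 + 151/192 = -3340759/3133248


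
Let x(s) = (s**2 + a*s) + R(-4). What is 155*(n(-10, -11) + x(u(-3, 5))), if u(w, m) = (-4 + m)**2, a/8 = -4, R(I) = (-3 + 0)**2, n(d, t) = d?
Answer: -4960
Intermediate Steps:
R(I) = 9 (R(I) = (-3)**2 = 9)
a = -32 (a = 8*(-4) = -32)
x(s) = 9 + s**2 - 32*s (x(s) = (s**2 - 32*s) + 9 = 9 + s**2 - 32*s)
155*(n(-10, -11) + x(u(-3, 5))) = 155*(-10 + (9 + ((-4 + 5)**2)**2 - 32*(-4 + 5)**2)) = 155*(-10 + (9 + (1**2)**2 - 32*1**2)) = 155*(-10 + (9 + 1**2 - 32*1)) = 155*(-10 + (9 + 1 - 32)) = 155*(-10 - 22) = 155*(-32) = -4960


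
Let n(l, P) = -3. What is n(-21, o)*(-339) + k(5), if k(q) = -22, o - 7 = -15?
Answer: 995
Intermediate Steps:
o = -8 (o = 7 - 15 = -8)
n(-21, o)*(-339) + k(5) = -3*(-339) - 22 = 1017 - 22 = 995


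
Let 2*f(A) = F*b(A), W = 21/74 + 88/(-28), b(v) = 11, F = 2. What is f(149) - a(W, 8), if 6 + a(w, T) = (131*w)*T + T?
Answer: 778375/259 ≈ 3005.3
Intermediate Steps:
W = -1481/518 (W = 21*(1/74) + 88*(-1/28) = 21/74 - 22/7 = -1481/518 ≈ -2.8591)
a(w, T) = -6 + T + 131*T*w (a(w, T) = -6 + ((131*w)*T + T) = -6 + (131*T*w + T) = -6 + (T + 131*T*w) = -6 + T + 131*T*w)
f(A) = 11 (f(A) = (2*11)/2 = (1/2)*22 = 11)
f(149) - a(W, 8) = 11 - (-6 + 8 + 131*8*(-1481/518)) = 11 - (-6 + 8 - 776044/259) = 11 - 1*(-775526/259) = 11 + 775526/259 = 778375/259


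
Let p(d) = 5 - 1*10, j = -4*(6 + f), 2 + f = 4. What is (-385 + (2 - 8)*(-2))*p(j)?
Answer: 1865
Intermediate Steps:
f = 2 (f = -2 + 4 = 2)
j = -32 (j = -4*(6 + 2) = -4*8 = -32)
p(d) = -5 (p(d) = 5 - 10 = -5)
(-385 + (2 - 8)*(-2))*p(j) = (-385 + (2 - 8)*(-2))*(-5) = (-385 - 6*(-2))*(-5) = (-385 + 12)*(-5) = -373*(-5) = 1865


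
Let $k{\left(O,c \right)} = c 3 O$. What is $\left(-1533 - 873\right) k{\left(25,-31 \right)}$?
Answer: $5593950$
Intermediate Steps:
$k{\left(O,c \right)} = 3 O c$ ($k{\left(O,c \right)} = 3 c O = 3 O c$)
$\left(-1533 - 873\right) k{\left(25,-31 \right)} = \left(-1533 - 873\right) 3 \cdot 25 \left(-31\right) = \left(-2406\right) \left(-2325\right) = 5593950$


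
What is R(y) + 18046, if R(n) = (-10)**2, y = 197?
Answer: 18146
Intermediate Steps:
R(n) = 100
R(y) + 18046 = 100 + 18046 = 18146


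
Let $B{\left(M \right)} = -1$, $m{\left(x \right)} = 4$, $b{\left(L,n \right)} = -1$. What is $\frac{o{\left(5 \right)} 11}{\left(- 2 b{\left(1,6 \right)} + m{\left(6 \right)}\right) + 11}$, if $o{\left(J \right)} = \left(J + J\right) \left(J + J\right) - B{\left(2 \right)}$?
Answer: $\frac{1111}{17} \approx 65.353$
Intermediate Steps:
$o{\left(J \right)} = 1 + 4 J^{2}$ ($o{\left(J \right)} = \left(J + J\right) \left(J + J\right) - -1 = 2 J 2 J + 1 = 4 J^{2} + 1 = 1 + 4 J^{2}$)
$\frac{o{\left(5 \right)} 11}{\left(- 2 b{\left(1,6 \right)} + m{\left(6 \right)}\right) + 11} = \frac{\left(1 + 4 \cdot 5^{2}\right) 11}{\left(\left(-2\right) \left(-1\right) + 4\right) + 11} = \frac{\left(1 + 4 \cdot 25\right) 11}{\left(2 + 4\right) + 11} = \frac{\left(1 + 100\right) 11}{6 + 11} = \frac{101 \cdot 11}{17} = 1111 \cdot \frac{1}{17} = \frac{1111}{17}$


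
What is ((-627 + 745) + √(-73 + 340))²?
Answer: (118 + √267)² ≈ 18047.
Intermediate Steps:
((-627 + 745) + √(-73 + 340))² = (118 + √267)²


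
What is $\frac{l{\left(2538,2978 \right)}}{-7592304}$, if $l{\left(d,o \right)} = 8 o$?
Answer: $- \frac{1489}{474519} \approx -0.0031379$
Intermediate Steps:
$\frac{l{\left(2538,2978 \right)}}{-7592304} = \frac{8 \cdot 2978}{-7592304} = 23824 \left(- \frac{1}{7592304}\right) = - \frac{1489}{474519}$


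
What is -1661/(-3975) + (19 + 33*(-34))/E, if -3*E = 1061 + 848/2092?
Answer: 1560241768/441316425 ≈ 3.5354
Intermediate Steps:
E = -555115/1569 (E = -(1061 + 848/2092)/3 = -(1061 + 848*(1/2092))/3 = -(1061 + 212/523)/3 = -⅓*555115/523 = -555115/1569 ≈ -353.80)
-1661/(-3975) + (19 + 33*(-34))/E = -1661/(-3975) + (19 + 33*(-34))/(-555115/1569) = -1661*(-1/3975) + (19 - 1122)*(-1569/555115) = 1661/3975 - 1103*(-1569/555115) = 1661/3975 + 1730607/555115 = 1560241768/441316425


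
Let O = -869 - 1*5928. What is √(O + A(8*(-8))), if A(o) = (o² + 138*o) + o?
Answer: I*√11597 ≈ 107.69*I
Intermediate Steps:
O = -6797 (O = -869 - 5928 = -6797)
A(o) = o² + 139*o
√(O + A(8*(-8))) = √(-6797 + (8*(-8))*(139 + 8*(-8))) = √(-6797 - 64*(139 - 64)) = √(-6797 - 64*75) = √(-6797 - 4800) = √(-11597) = I*√11597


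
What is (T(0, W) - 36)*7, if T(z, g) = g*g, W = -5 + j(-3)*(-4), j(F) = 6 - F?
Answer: 11515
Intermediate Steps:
W = -41 (W = -5 + (6 - 1*(-3))*(-4) = -5 + (6 + 3)*(-4) = -5 + 9*(-4) = -5 - 36 = -41)
T(z, g) = g**2
(T(0, W) - 36)*7 = ((-41)**2 - 36)*7 = (1681 - 36)*7 = 1645*7 = 11515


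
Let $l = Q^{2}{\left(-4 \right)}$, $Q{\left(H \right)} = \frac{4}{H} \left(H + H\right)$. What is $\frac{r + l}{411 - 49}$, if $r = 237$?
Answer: $\frac{301}{362} \approx 0.83149$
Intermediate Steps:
$Q{\left(H \right)} = 8$ ($Q{\left(H \right)} = \frac{4}{H} 2 H = 8$)
$l = 64$ ($l = 8^{2} = 64$)
$\frac{r + l}{411 - 49} = \frac{237 + 64}{411 - 49} = \frac{301}{362}$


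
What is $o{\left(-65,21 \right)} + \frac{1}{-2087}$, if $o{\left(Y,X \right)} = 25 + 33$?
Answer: $\frac{121045}{2087} \approx 58.0$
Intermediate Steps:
$o{\left(Y,X \right)} = 58$
$o{\left(-65,21 \right)} + \frac{1}{-2087} = 58 + \frac{1}{-2087} = 58 - \frac{1}{2087} = \frac{121045}{2087}$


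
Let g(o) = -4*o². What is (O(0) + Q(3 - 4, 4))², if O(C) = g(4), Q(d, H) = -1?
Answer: 4225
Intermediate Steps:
O(C) = -64 (O(C) = -4*4² = -4*16 = -64)
(O(0) + Q(3 - 4, 4))² = (-64 - 1)² = (-65)² = 4225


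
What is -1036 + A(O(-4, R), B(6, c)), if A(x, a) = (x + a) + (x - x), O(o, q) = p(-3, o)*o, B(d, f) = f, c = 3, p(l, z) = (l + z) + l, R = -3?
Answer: -993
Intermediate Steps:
p(l, z) = z + 2*l
O(o, q) = o*(-6 + o) (O(o, q) = (o + 2*(-3))*o = (o - 6)*o = (-6 + o)*o = o*(-6 + o))
A(x, a) = a + x (A(x, a) = (a + x) + 0 = a + x)
-1036 + A(O(-4, R), B(6, c)) = -1036 + (3 - 4*(-6 - 4)) = -1036 + (3 - 4*(-10)) = -1036 + (3 + 40) = -1036 + 43 = -993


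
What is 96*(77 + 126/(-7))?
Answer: 5664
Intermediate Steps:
96*(77 + 126/(-7)) = 96*(77 + 126*(-1/7)) = 96*(77 - 18) = 96*59 = 5664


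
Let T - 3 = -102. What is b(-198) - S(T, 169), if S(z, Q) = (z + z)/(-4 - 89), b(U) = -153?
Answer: -4809/31 ≈ -155.13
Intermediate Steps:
T = -99 (T = 3 - 102 = -99)
S(z, Q) = -2*z/93 (S(z, Q) = (2*z)/(-93) = (2*z)*(-1/93) = -2*z/93)
b(-198) - S(T, 169) = -153 - (-2)*(-99)/93 = -153 - 1*66/31 = -153 - 66/31 = -4809/31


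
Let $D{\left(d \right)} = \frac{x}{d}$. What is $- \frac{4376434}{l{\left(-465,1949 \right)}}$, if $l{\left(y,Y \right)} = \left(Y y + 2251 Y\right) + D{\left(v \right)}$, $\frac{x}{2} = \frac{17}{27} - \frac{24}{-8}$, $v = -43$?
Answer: $- \frac{2540519937}{2020670479} \approx -1.2573$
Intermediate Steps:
$x = \frac{196}{27}$ ($x = 2 \left(\frac{17}{27} - \frac{24}{-8}\right) = 2 \left(17 \cdot \frac{1}{27} - -3\right) = 2 \left(\frac{17}{27} + 3\right) = 2 \cdot \frac{98}{27} = \frac{196}{27} \approx 7.2593$)
$D{\left(d \right)} = \frac{196}{27 d}$
$l{\left(y,Y \right)} = - \frac{196}{1161} + 2251 Y + Y y$ ($l{\left(y,Y \right)} = \left(Y y + 2251 Y\right) + \frac{196}{27 \left(-43\right)} = \left(2251 Y + Y y\right) + \frac{196}{27} \left(- \frac{1}{43}\right) = \left(2251 Y + Y y\right) - \frac{196}{1161} = - \frac{196}{1161} + 2251 Y + Y y$)
$- \frac{4376434}{l{\left(-465,1949 \right)}} = - \frac{4376434}{- \frac{196}{1161} + 2251 \cdot 1949 + 1949 \left(-465\right)} = - \frac{4376434}{- \frac{196}{1161} + 4387199 - 906285} = - \frac{4376434}{\frac{4041340958}{1161}} = \left(-4376434\right) \frac{1161}{4041340958} = - \frac{2540519937}{2020670479}$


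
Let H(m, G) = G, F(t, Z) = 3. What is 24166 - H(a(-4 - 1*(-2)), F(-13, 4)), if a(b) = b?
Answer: 24163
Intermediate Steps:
24166 - H(a(-4 - 1*(-2)), F(-13, 4)) = 24166 - 1*3 = 24166 - 3 = 24163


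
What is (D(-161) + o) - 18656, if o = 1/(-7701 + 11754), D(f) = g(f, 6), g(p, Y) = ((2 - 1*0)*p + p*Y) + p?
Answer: -81485564/4053 ≈ -20105.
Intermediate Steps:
g(p, Y) = 3*p + Y*p (g(p, Y) = ((2 + 0)*p + Y*p) + p = (2*p + Y*p) + p = 3*p + Y*p)
D(f) = 9*f (D(f) = f*(3 + 6) = f*9 = 9*f)
o = 1/4053 ≈ 0.00024673
(D(-161) + o) - 18656 = (9*(-161) + 1/4053) - 18656 = (-1449 + 1/4053) - 18656 = -5872796/4053 - 18656 = -81485564/4053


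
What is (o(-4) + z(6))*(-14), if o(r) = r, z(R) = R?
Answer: -28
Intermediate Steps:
(o(-4) + z(6))*(-14) = (-4 + 6)*(-14) = 2*(-14) = -28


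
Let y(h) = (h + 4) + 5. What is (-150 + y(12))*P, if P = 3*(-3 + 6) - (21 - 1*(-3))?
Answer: 1935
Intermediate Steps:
y(h) = 9 + h (y(h) = (4 + h) + 5 = 9 + h)
P = -15 (P = 3*3 - (21 + 3) = 9 - 1*24 = 9 - 24 = -15)
(-150 + y(12))*P = (-150 + (9 + 12))*(-15) = (-150 + 21)*(-15) = -129*(-15) = 1935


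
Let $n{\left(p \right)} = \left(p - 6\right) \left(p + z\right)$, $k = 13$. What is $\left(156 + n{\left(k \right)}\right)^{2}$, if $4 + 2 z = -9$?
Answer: $\frac{162409}{4} \approx 40602.0$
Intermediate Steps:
$z = - \frac{13}{2}$ ($z = -2 + \frac{1}{2} \left(-9\right) = -2 - \frac{9}{2} = - \frac{13}{2} \approx -6.5$)
$n{\left(p \right)} = \left(-6 + p\right) \left(- \frac{13}{2} + p\right)$ ($n{\left(p \right)} = \left(p - 6\right) \left(p - \frac{13}{2}\right) = \left(-6 + p\right) \left(- \frac{13}{2} + p\right)$)
$\left(156 + n{\left(k \right)}\right)^{2} = \left(156 + \left(39 + 13^{2} - \frac{325}{2}\right)\right)^{2} = \left(156 + \left(39 + 169 - \frac{325}{2}\right)\right)^{2} = \left(156 + \frac{91}{2}\right)^{2} = \left(\frac{403}{2}\right)^{2} = \frac{162409}{4}$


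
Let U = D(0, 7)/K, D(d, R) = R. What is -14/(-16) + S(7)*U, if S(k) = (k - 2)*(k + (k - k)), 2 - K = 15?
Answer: -1869/104 ≈ -17.971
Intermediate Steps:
K = -13 (K = 2 - 1*15 = 2 - 15 = -13)
S(k) = k*(-2 + k) (S(k) = (-2 + k)*(k + 0) = (-2 + k)*k = k*(-2 + k))
U = -7/13 (U = 7/(-13) = 7*(-1/13) = -7/13 ≈ -0.53846)
-14/(-16) + S(7)*U = -14/(-16) + (7*(-2 + 7))*(-7/13) = -14*(-1/16) + (7*5)*(-7/13) = 7/8 + 35*(-7/13) = 7/8 - 245/13 = -1869/104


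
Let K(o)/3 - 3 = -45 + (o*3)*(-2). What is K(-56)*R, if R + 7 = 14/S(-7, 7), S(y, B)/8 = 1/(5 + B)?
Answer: 12348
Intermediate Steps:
K(o) = -126 - 18*o (K(o) = 9 + 3*(-45 + (o*3)*(-2)) = 9 + 3*(-45 + (3*o)*(-2)) = 9 + 3*(-45 - 6*o) = 9 + (-135 - 18*o) = -126 - 18*o)
S(y, B) = 8/(5 + B)
R = 14 (R = -7 + 14/((8/(5 + 7))) = -7 + 14/((8/12)) = -7 + 14/((8*(1/12))) = -7 + 14/(2/3) = -7 + 14*(3/2) = -7 + 21 = 14)
K(-56)*R = (-126 - 18*(-56))*14 = (-126 + 1008)*14 = 882*14 = 12348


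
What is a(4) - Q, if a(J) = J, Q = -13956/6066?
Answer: 6370/1011 ≈ 6.3007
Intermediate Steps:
Q = -2326/1011 (Q = -13956*1/6066 = -2326/1011 ≈ -2.3007)
a(4) - Q = 4 - 1*(-2326/1011) = 4 + 2326/1011 = 6370/1011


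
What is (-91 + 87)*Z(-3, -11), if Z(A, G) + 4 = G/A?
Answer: 4/3 ≈ 1.3333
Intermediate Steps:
Z(A, G) = -4 + G/A
(-91 + 87)*Z(-3, -11) = (-91 + 87)*(-4 - 11/(-3)) = -4*(-4 - 11*(-⅓)) = -4*(-4 + 11/3) = -4*(-⅓) = 4/3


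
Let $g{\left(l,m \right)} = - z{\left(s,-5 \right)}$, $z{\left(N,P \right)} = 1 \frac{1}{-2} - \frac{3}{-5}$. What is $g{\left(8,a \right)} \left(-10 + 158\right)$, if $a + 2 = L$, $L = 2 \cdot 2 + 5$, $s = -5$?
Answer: $- \frac{74}{5} \approx -14.8$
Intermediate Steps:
$L = 9$ ($L = 4 + 5 = 9$)
$z{\left(N,P \right)} = \frac{1}{10}$ ($z{\left(N,P \right)} = 1 \left(- \frac{1}{2}\right) - - \frac{3}{5} = - \frac{1}{2} + \frac{3}{5} = \frac{1}{10}$)
$a = 7$ ($a = -2 + 9 = 7$)
$g{\left(l,m \right)} = - \frac{1}{10}$ ($g{\left(l,m \right)} = \left(-1\right) \frac{1}{10} = - \frac{1}{10}$)
$g{\left(8,a \right)} \left(-10 + 158\right) = - \frac{-10 + 158}{10} = \left(- \frac{1}{10}\right) 148 = - \frac{74}{5}$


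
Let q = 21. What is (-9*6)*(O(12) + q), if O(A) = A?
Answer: -1782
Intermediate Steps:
(-9*6)*(O(12) + q) = (-9*6)*(12 + 21) = -54*33 = -1782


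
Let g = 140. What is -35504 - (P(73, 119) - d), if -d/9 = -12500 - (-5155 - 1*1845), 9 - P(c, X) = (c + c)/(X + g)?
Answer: 3622779/259 ≈ 13988.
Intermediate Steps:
P(c, X) = 9 - 2*c/(140 + X) (P(c, X) = 9 - (c + c)/(X + 140) = 9 - 2*c/(140 + X))
d = 49500 (d = -9*(-12500 - (-5155 - 1*1845)) = -9*(-12500 - (-5155 - 1845)) = -9*(-12500 - 1*(-7000)) = -9*(-12500 + 7000) = -9*(-5500) = 49500)
-35504 - (P(73, 119) - d) = -35504 - ((1260 - 2*73 + 9*119)/(140 + 119) - 1*49500) = -35504 - ((1260 - 146 + 1071)/259 - 49500) = -35504 - ((1/259)*2185 - 49500) = -35504 - (2185/259 - 49500) = -35504 - 1*(-12818315/259) = -35504 + 12818315/259 = 3622779/259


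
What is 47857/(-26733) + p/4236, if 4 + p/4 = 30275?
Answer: 252851360/9436749 ≈ 26.794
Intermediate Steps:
p = 121084 (p = -16 + 4*30275 = -16 + 121100 = 121084)
47857/(-26733) + p/4236 = 47857/(-26733) + 121084/4236 = 47857*(-1/26733) + 121084*(1/4236) = -47857/26733 + 30271/1059 = 252851360/9436749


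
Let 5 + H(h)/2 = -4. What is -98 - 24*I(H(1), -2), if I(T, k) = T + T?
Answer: 766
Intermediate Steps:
H(h) = -18 (H(h) = -10 + 2*(-4) = -10 - 8 = -18)
I(T, k) = 2*T
-98 - 24*I(H(1), -2) = -98 - 48*(-18) = -98 - 24*(-36) = -98 + 864 = 766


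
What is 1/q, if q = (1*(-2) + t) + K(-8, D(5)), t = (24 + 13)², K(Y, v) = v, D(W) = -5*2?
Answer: 1/1357 ≈ 0.00073692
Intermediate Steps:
D(W) = -10
t = 1369 (t = 37² = 1369)
q = 1357 (q = (1*(-2) + 1369) - 10 = (-2 + 1369) - 10 = 1367 - 10 = 1357)
1/q = 1/1357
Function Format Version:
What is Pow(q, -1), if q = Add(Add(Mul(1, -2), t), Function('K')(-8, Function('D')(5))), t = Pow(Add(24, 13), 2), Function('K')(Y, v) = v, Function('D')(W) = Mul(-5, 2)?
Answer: Rational(1, 1357) ≈ 0.00073692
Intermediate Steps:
Function('D')(W) = -10
t = 1369 (t = Pow(37, 2) = 1369)
q = 1357 (q = Add(Add(Mul(1, -2), 1369), -10) = Add(Add(-2, 1369), -10) = Add(1367, -10) = 1357)
Pow(q, -1) = Pow(1357, -1) = Rational(1, 1357)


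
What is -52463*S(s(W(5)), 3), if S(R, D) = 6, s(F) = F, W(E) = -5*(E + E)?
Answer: -314778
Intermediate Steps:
W(E) = -10*E
-52463*S(s(W(5)), 3) = -52463*6 = -314778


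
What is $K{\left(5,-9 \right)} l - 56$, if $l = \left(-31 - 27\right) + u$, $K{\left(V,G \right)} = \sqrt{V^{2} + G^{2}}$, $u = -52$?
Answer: $-56 - 110 \sqrt{106} \approx -1188.5$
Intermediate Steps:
$K{\left(V,G \right)} = \sqrt{G^{2} + V^{2}}$
$l = -110$ ($l = \left(-31 - 27\right) - 52 = -58 - 52 = -110$)
$K{\left(5,-9 \right)} l - 56 = \sqrt{\left(-9\right)^{2} + 5^{2}} \left(-110\right) - 56 = \sqrt{81 + 25} \left(-110\right) - 56 = \sqrt{106} \left(-110\right) - 56 = - 110 \sqrt{106} - 56 = -56 - 110 \sqrt{106}$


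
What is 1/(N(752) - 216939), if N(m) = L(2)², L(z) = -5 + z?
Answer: -1/216930 ≈ -4.6098e-6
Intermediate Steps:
N(m) = 9 (N(m) = (-5 + 2)² = (-3)² = 9)
1/(N(752) - 216939) = 1/(9 - 216939) = 1/(-216930) = -1/216930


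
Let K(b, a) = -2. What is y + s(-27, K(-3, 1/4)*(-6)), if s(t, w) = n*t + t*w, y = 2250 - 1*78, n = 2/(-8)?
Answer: 7419/4 ≈ 1854.8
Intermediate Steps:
n = -1/4 (n = 2*(-1/8) = -1/4 ≈ -0.25000)
y = 2172 (y = 2250 - 78 = 2172)
s(t, w) = -t/4 + t*w
y + s(-27, K(-3, 1/4)*(-6)) = 2172 - 27*(-1/4 - 2*(-6)) = 2172 - 27*(-1/4 + 12) = 2172 - 27*47/4 = 2172 - 1269/4 = 7419/4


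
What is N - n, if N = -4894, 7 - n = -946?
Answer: -5847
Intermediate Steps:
n = 953 (n = 7 - 1*(-946) = 7 + 946 = 953)
N - n = -4894 - 1*953 = -4894 - 953 = -5847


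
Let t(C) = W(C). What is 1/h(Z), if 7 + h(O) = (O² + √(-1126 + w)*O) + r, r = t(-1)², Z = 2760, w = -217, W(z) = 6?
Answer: 7617629/58038502018441 - 2760*I*√1343/58038502018441 ≈ 1.3125e-7 - 1.7427e-9*I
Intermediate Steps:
t(C) = 6
r = 36 (r = 6² = 36)
h(O) = 29 + O² + I*O*√1343 (h(O) = -7 + ((O² + √(-1126 - 217)*O) + 36) = -7 + ((O² + √(-1343)*O) + 36) = -7 + ((O² + (I*√1343)*O) + 36) = -7 + ((O² + I*O*√1343) + 36) = -7 + (36 + O² + I*O*√1343) = 29 + O² + I*O*√1343)
1/h(Z) = 1/(29 + 2760² + I*2760*√1343) = 1/(29 + 7617600 + 2760*I*√1343) = 1/(7617629 + 2760*I*√1343)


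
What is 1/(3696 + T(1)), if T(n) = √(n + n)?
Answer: 1848/6830207 - √2/13660414 ≈ 0.00027046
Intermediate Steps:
T(n) = √2*√n (T(n) = √(2*n) = √2*√n)
1/(3696 + T(1)) = 1/(3696 + √2*√1) = 1/(3696 + √2*1) = 1/(3696 + √2)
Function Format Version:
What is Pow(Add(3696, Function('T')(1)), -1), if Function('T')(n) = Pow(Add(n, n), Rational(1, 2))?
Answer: Add(Rational(1848, 6830207), Mul(Rational(-1, 13660414), Pow(2, Rational(1, 2)))) ≈ 0.00027046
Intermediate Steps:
Function('T')(n) = Mul(Pow(2, Rational(1, 2)), Pow(n, Rational(1, 2))) (Function('T')(n) = Pow(Mul(2, n), Rational(1, 2)) = Mul(Pow(2, Rational(1, 2)), Pow(n, Rational(1, 2))))
Pow(Add(3696, Function('T')(1)), -1) = Pow(Add(3696, Mul(Pow(2, Rational(1, 2)), Pow(1, Rational(1, 2)))), -1) = Pow(Add(3696, Mul(Pow(2, Rational(1, 2)), 1)), -1) = Pow(Add(3696, Pow(2, Rational(1, 2))), -1)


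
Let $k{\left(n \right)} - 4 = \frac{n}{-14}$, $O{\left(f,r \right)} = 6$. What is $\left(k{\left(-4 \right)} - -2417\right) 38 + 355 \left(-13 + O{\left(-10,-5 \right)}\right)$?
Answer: $\frac{626667}{7} \approx 89524.0$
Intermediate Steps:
$k{\left(n \right)} = 4 - \frac{n}{14}$ ($k{\left(n \right)} = 4 + \frac{n}{-14} = 4 + n \left(- \frac{1}{14}\right) = 4 - \frac{n}{14}$)
$\left(k{\left(-4 \right)} - -2417\right) 38 + 355 \left(-13 + O{\left(-10,-5 \right)}\right) = \left(\left(4 - - \frac{2}{7}\right) - -2417\right) 38 + 355 \left(-13 + 6\right) = \left(\left(4 + \frac{2}{7}\right) + 2417\right) 38 + 355 \left(-7\right) = \left(\frac{30}{7} + 2417\right) 38 - 2485 = \frac{16949}{7} \cdot 38 - 2485 = \frac{644062}{7} - 2485 = \frac{626667}{7}$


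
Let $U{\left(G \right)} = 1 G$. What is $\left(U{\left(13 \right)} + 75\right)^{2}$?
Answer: $7744$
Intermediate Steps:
$U{\left(G \right)} = G$
$\left(U{\left(13 \right)} + 75\right)^{2} = \left(13 + 75\right)^{2} = 88^{2} = 7744$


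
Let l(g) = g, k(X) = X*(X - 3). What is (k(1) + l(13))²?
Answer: 121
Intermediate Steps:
k(X) = X*(-3 + X)
(k(1) + l(13))² = (1*(-3 + 1) + 13)² = (1*(-2) + 13)² = (-2 + 13)² = 11² = 121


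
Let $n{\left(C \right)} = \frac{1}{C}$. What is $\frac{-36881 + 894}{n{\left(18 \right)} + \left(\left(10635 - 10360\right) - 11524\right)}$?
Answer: $\frac{647766}{202481} \approx 3.1991$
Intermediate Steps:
$\frac{-36881 + 894}{n{\left(18 \right)} + \left(\left(10635 - 10360\right) - 11524\right)} = \frac{-36881 + 894}{\frac{1}{18} + \left(\left(10635 - 10360\right) - 11524\right)} = - \frac{35987}{\frac{1}{18} + \left(275 - 11524\right)} = - \frac{35987}{\frac{1}{18} - 11249} = - \frac{35987}{- \frac{202481}{18}} = \left(-35987\right) \left(- \frac{18}{202481}\right) = \frac{647766}{202481}$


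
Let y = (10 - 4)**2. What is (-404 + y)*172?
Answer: -63296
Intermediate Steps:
y = 36 (y = 6**2 = 36)
(-404 + y)*172 = (-404 + 36)*172 = -368*172 = -63296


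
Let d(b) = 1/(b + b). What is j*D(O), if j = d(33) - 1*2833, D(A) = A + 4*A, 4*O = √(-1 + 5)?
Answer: -934885/132 ≈ -7082.5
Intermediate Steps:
d(b) = 1/(2*b)
O = ½ (O = √(-1 + 5)/4 = √4/4 = (¼)*2 = ½ ≈ 0.50000)
D(A) = 5*A
j = -186977/66 (j = (½)/33 - 1*2833 = (½)*(1/33) - 2833 = 1/66 - 2833 = -186977/66 ≈ -2833.0)
j*D(O) = -934885/(66*2) = -186977/66*5/2 = -934885/132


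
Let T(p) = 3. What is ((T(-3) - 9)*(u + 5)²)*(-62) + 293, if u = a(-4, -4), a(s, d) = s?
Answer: 665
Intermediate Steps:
u = -4
((T(-3) - 9)*(u + 5)²)*(-62) + 293 = ((3 - 9)*(-4 + 5)²)*(-62) + 293 = -6*1²*(-62) + 293 = -6*1*(-62) + 293 = -6*(-62) + 293 = 372 + 293 = 665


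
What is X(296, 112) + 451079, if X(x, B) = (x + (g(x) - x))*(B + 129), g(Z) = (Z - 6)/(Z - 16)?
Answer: 12637201/28 ≈ 4.5133e+5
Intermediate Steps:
g(Z) = (-6 + Z)/(-16 + Z)
X(x, B) = (-6 + x)*(129 + B)/(-16 + x) (X(x, B) = (x + ((-6 + x)/(-16 + x) - x))*(B + 129) = (x + (-x + (-6 + x)/(-16 + x)))*(129 + B) = ((-6 + x)/(-16 + x))*(129 + B) = (-6 + x)*(129 + B)/(-16 + x))
X(296, 112) + 451079 = (-6 + 296)*(129 + 112)/(-16 + 296) + 451079 = 290*241/280 + 451079 = (1/280)*290*241 + 451079 = 6989/28 + 451079 = 12637201/28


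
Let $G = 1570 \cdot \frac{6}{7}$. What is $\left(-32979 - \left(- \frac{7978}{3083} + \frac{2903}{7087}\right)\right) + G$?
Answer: $- \frac{4837805422734}{152944547} \approx -31631.0$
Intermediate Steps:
$G = \frac{9420}{7}$ ($G = 1570 \cdot 6 \cdot \frac{1}{7} = 1570 \cdot \frac{6}{7} = \frac{9420}{7} \approx 1345.7$)
$\left(-32979 - \left(- \frac{7978}{3083} + \frac{2903}{7087}\right)\right) + G = \left(-32979 - \left(- \frac{7978}{3083} + \frac{2903}{7087}\right)\right) + \frac{9420}{7} = \left(-32979 - - \frac{47590137}{21849221}\right) + \frac{9420}{7} = \left(-32979 + \left(\frac{7978}{3083} - \frac{2903}{7087}\right)\right) + \frac{9420}{7} = \left(-32979 + \frac{47590137}{21849221}\right) + \frac{9420}{7} = - \frac{720517869222}{21849221} + \frac{9420}{7} = - \frac{4837805422734}{152944547}$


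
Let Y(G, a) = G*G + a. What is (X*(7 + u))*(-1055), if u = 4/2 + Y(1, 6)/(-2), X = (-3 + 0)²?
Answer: -104445/2 ≈ -52223.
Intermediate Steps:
X = 9 (X = (-3)² = 9)
Y(G, a) = a + G² (Y(G, a) = G² + a = a + G²)
u = -3/2 (u = 4/2 + (6 + 1²)/(-2) = 4*(½) + (6 + 1)*(-½) = 2 + 7*(-½) = 2 - 7/2 = -3/2 ≈ -1.5000)
(X*(7 + u))*(-1055) = (9*(7 - 3/2))*(-1055) = (9*(11/2))*(-1055) = (99/2)*(-1055) = -104445/2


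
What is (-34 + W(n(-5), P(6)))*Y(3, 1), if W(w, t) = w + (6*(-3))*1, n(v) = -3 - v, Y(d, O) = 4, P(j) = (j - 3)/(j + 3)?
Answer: -200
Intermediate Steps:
P(j) = (-3 + j)/(3 + j)
W(w, t) = -18 + w (W(w, t) = w - 18*1 = w - 18 = -18 + w)
(-34 + W(n(-5), P(6)))*Y(3, 1) = (-34 + (-18 + (-3 - 1*(-5))))*4 = (-34 + (-18 + (-3 + 5)))*4 = (-34 + (-18 + 2))*4 = (-34 - 16)*4 = -50*4 = -200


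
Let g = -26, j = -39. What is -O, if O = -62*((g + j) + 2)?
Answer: -3906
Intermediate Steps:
O = 3906 (O = -62*((-26 - 39) + 2) = -62*(-65 + 2) = -62*(-63) = 3906)
-O = -1*3906 = -3906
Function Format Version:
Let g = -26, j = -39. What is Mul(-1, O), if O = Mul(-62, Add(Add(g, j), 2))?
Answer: -3906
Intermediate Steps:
O = 3906 (O = Mul(-62, Add(Add(-26, -39), 2)) = Mul(-62, Add(-65, 2)) = Mul(-62, -63) = 3906)
Mul(-1, O) = Mul(-1, 3906) = -3906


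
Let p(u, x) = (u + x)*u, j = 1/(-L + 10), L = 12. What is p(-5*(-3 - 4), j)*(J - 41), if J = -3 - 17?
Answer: -147315/2 ≈ -73658.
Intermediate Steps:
J = -20
j = -½ (j = 1/(-1*12 + 10) = 1/(-12 + 10) = 1/(-2) = -½ ≈ -0.50000)
p(u, x) = u*(u + x)
p(-5*(-3 - 4), j)*(J - 41) = ((-5*(-3 - 4))*(-5*(-3 - 4) - ½))*(-20 - 41) = ((-5*(-7))*(-5*(-7) - ½))*(-61) = (35*(35 - ½))*(-61) = (35*(69/2))*(-61) = (2415/2)*(-61) = -147315/2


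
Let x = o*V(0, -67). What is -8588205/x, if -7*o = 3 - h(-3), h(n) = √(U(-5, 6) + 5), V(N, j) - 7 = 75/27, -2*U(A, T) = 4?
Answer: 541056915/176 + 180352305*√3/176 ≈ 4.8491e+6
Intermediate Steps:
U(A, T) = -2 (U(A, T) = -½*4 = -2)
V(N, j) = 88/9 (V(N, j) = 7 + 75/27 = 7 + 75*(1/27) = 7 + 25/9 = 88/9)
h(n) = √3 (h(n) = √(-2 + 5) = √3)
o = -3/7 + √3/7 (o = -(3 - √3)/7 = -3/7 + √3/7 ≈ -0.18114)
x = -88/21 + 88*√3/63 (x = (-3/7 + √3/7)*(88/9) = -88/21 + 88*√3/63 ≈ -1.7711)
-8588205/x = -8588205/(-88/21 + 88*√3/63)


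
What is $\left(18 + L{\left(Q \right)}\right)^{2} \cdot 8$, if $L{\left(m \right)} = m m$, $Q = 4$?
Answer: $9248$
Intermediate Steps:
$L{\left(m \right)} = m^{2}$
$\left(18 + L{\left(Q \right)}\right)^{2} \cdot 8 = \left(18 + 4^{2}\right)^{2} \cdot 8 = \left(18 + 16\right)^{2} \cdot 8 = 34^{2} \cdot 8 = 1156 \cdot 8 = 9248$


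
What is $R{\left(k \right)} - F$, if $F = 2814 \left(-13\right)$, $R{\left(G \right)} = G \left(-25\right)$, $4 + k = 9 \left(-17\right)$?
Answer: $40507$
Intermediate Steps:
$k = -157$ ($k = -4 + 9 \left(-17\right) = -4 - 153 = -157$)
$R{\left(G \right)} = - 25 G$
$F = -36582$
$R{\left(k \right)} - F = \left(-25\right) \left(-157\right) - -36582 = 3925 + 36582 = 40507$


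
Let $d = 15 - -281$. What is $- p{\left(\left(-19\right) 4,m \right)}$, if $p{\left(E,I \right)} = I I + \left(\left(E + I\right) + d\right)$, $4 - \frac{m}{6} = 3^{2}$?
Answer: $-1090$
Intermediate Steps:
$m = -30$ ($m = 24 - 6 \cdot 3^{2} = 24 - 54 = -30$)
$d = 296$ ($d = 15 + 281 = 296$)
$p{\left(E,I \right)} = 296 + E + I + I^{2}$ ($p{\left(E,I \right)} = I I + \left(\left(E + I\right) + 296\right) = I^{2} + \left(296 + E + I\right) = 296 + E + I + I^{2}$)
$- p{\left(\left(-19\right) 4,m \right)} = - (296 - 76 - 30 + \left(-30\right)^{2}) = - (296 - 76 - 30 + 900) = \left(-1\right) 1090 = -1090$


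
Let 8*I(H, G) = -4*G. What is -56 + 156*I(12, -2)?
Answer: 100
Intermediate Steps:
I(H, G) = -G/2 (I(H, G) = (-4*G)/8 = -G/2)
-56 + 156*I(12, -2) = -56 + 156*(-½*(-2)) = -56 + 156*1 = -56 + 156 = 100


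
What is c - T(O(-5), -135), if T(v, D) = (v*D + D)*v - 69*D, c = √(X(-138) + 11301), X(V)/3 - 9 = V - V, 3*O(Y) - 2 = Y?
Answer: -9315 + 8*√177 ≈ -9208.6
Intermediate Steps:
O(Y) = ⅔ + Y/3
X(V) = 27 (X(V) = 27 + 3*(V - V) = 27 + 3*0 = 27 + 0 = 27)
c = 8*√177 (c = √(27 + 11301) = √11328 = 8*√177 ≈ 106.43)
T(v, D) = -69*D + v*(D + D*v) (T(v, D) = (D*v + D)*v - 69*D = (D + D*v)*v - 69*D = v*(D + D*v) - 69*D = -69*D + v*(D + D*v))
c - T(O(-5), -135) = 8*√177 - (-135)*(-69 + (⅔ + (⅓)*(-5)) + (⅔ + (⅓)*(-5))²) = 8*√177 - (-135)*(-69 + (⅔ - 5/3) + (⅔ - 5/3)²) = 8*√177 - (-135)*(-69 - 1 + (-1)²) = 8*√177 - (-135)*(-69 - 1 + 1) = 8*√177 - (-135)*(-69) = 8*√177 - 1*9315 = 8*√177 - 9315 = -9315 + 8*√177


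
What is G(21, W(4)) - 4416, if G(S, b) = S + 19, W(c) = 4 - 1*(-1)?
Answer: -4376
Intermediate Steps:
W(c) = 5 (W(c) = 4 + 1 = 5)
G(S, b) = 19 + S
G(21, W(4)) - 4416 = (19 + 21) - 4416 = 40 - 4416 = -4376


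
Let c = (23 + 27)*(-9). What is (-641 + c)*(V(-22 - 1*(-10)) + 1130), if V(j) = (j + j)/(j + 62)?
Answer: -30807658/25 ≈ -1.2323e+6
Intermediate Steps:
c = -450 (c = 50*(-9) = -450)
V(j) = 2*j/(62 + j) (V(j) = (2*j)/(62 + j) = 2*j/(62 + j))
(-641 + c)*(V(-22 - 1*(-10)) + 1130) = (-641 - 450)*(2*(-22 - 1*(-10))/(62 + (-22 - 1*(-10))) + 1130) = -1091*(2*(-22 + 10)/(62 + (-22 + 10)) + 1130) = -1091*(2*(-12)/(62 - 12) + 1130) = -1091*(2*(-12)/50 + 1130) = -1091*(2*(-12)*(1/50) + 1130) = -1091*(-12/25 + 1130) = -1091*28238/25 = -30807658/25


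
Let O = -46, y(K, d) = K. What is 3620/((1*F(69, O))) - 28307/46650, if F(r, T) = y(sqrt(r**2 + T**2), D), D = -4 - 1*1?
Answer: -28307/46650 + 3620*sqrt(13)/299 ≈ 43.046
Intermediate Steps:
D = -5 (D = -4 - 1 = -5)
F(r, T) = sqrt(T**2 + r**2) (F(r, T) = sqrt(r**2 + T**2) = sqrt(T**2 + r**2))
3620/((1*F(69, O))) - 28307/46650 = 3620/((1*sqrt((-46)**2 + 69**2))) - 28307/46650 = 3620/((1*sqrt(2116 + 4761))) - 28307*1/46650 = 3620/((1*sqrt(6877))) - 28307/46650 = 3620/((1*(23*sqrt(13)))) - 28307/46650 = 3620/((23*sqrt(13))) - 28307/46650 = 3620*(sqrt(13)/299) - 28307/46650 = 3620*sqrt(13)/299 - 28307/46650 = -28307/46650 + 3620*sqrt(13)/299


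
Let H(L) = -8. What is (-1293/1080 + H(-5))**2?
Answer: 10962721/129600 ≈ 84.589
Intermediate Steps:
(-1293/1080 + H(-5))**2 = (-1293/1080 - 8)**2 = (-1293*1/1080 - 8)**2 = (-431/360 - 8)**2 = (-3311/360)**2 = 10962721/129600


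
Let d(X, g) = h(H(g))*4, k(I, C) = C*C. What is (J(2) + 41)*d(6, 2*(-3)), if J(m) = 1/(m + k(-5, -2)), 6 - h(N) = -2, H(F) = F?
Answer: 3952/3 ≈ 1317.3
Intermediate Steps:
k(I, C) = C²
h(N) = 8 (h(N) = 6 - 1*(-2) = 6 + 2 = 8)
J(m) = 1/(4 + m) (J(m) = 1/(m + (-2)²) = 1/(m + 4) = 1/(4 + m))
d(X, g) = 32 (d(X, g) = 8*4 = 32)
(J(2) + 41)*d(6, 2*(-3)) = (1/(4 + 2) + 41)*32 = (1/6 + 41)*32 = (⅙ + 41)*32 = (247/6)*32 = 3952/3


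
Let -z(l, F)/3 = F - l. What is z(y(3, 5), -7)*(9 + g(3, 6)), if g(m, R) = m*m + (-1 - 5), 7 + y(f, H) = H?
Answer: 180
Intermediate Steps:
y(f, H) = -7 + H
z(l, F) = -3*F + 3*l (z(l, F) = -3*(F - l) = -3*F + 3*l)
g(m, R) = -6 + m² (g(m, R) = m² - 6 = -6 + m²)
z(y(3, 5), -7)*(9 + g(3, 6)) = (-3*(-7) + 3*(-7 + 5))*(9 + (-6 + 3²)) = (21 + 3*(-2))*(9 + (-6 + 9)) = (21 - 6)*(9 + 3) = 15*12 = 180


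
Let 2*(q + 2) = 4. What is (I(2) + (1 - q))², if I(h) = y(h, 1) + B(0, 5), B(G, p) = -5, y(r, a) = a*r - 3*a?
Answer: 25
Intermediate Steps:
q = 0 (q = -2 + (½)*4 = -2 + 2 = 0)
y(r, a) = -3*a + a*r
I(h) = -8 + h (I(h) = 1*(-3 + h) - 5 = (-3 + h) - 5 = -8 + h)
(I(2) + (1 - q))² = ((-8 + 2) + (1 - 1*0))² = (-6 + (1 + 0))² = (-6 + 1)² = (-5)² = 25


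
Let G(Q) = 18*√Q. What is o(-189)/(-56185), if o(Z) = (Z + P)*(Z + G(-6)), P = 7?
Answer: -34398/56185 + 3276*I*√6/56185 ≈ -0.61223 + 0.14282*I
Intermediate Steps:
o(Z) = (7 + Z)*(Z + 18*I*√6) (o(Z) = (Z + 7)*(Z + 18*√(-6)) = (7 + Z)*(Z + 18*(I*√6)) = (7 + Z)*(Z + 18*I*√6))
o(-189)/(-56185) = ((-189)² + 7*(-189) + 126*I*√6 + 18*I*(-189)*√6)/(-56185) = (35721 - 1323 + 126*I*√6 - 3402*I*√6)*(-1/56185) = (34398 - 3276*I*√6)*(-1/56185) = -34398/56185 + 3276*I*√6/56185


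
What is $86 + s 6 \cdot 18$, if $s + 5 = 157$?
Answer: $16502$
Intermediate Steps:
$s = 152$ ($s = -5 + 157 = 152$)
$86 + s 6 \cdot 18 = 86 + 152 \cdot 6 \cdot 18 = 86 + 152 \cdot 108 = 86 + 16416 = 16502$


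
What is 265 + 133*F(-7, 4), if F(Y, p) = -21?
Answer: -2528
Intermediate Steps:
265 + 133*F(-7, 4) = 265 + 133*(-21) = 265 - 2793 = -2528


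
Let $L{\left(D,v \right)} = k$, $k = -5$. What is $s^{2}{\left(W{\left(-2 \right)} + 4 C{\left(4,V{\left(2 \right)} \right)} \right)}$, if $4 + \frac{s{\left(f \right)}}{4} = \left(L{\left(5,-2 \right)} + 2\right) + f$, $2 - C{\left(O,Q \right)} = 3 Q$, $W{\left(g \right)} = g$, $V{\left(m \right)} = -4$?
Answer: $35344$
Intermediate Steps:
$C{\left(O,Q \right)} = 2 - 3 Q$
$L{\left(D,v \right)} = -5$
$s{\left(f \right)} = -28 + 4 f$ ($s{\left(f \right)} = -16 + 4 \left(\left(-5 + 2\right) + f\right) = -16 + 4 \left(-3 + f\right) = -16 + \left(-12 + 4 f\right) = -28 + 4 f$)
$s^{2}{\left(W{\left(-2 \right)} + 4 C{\left(4,V{\left(2 \right)} \right)} \right)} = \left(-28 + 4 \left(-2 + 4 \left(2 - -12\right)\right)\right)^{2} = \left(-28 + 4 \left(-2 + 4 \left(2 + 12\right)\right)\right)^{2} = \left(-28 + 4 \left(-2 + 4 \cdot 14\right)\right)^{2} = \left(-28 + 4 \left(-2 + 56\right)\right)^{2} = \left(-28 + 4 \cdot 54\right)^{2} = \left(-28 + 216\right)^{2} = 188^{2} = 35344$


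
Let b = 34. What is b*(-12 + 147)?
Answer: 4590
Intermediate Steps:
b*(-12 + 147) = 34*(-12 + 147) = 34*135 = 4590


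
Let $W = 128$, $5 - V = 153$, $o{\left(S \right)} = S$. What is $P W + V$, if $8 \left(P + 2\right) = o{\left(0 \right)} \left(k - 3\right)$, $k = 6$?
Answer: $-404$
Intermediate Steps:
$V = -148$ ($V = 5 - 153 = -148$)
$P = -2$ ($P = -2 + \frac{0 \left(6 - 3\right)}{8} = -2 + \frac{0 \cdot 3}{8} = -2 + \frac{1}{8} \cdot 0 = -2 + 0 = -2$)
$P W + V = \left(-2\right) 128 - 148 = -256 - 148 = -404$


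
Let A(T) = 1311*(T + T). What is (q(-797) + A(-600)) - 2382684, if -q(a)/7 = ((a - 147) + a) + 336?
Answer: -3946049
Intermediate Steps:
A(T) = 2622*T (A(T) = 1311*(2*T) = 2622*T)
q(a) = -1323 - 14*a (q(a) = -7*(((a - 147) + a) + 336) = -7*(((-147 + a) + a) + 336) = -7*((-147 + 2*a) + 336) = -7*(189 + 2*a) = -1323 - 14*a)
(q(-797) + A(-600)) - 2382684 = ((-1323 - 14*(-797)) + 2622*(-600)) - 2382684 = ((-1323 + 11158) - 1573200) - 2382684 = (9835 - 1573200) - 2382684 = -1563365 - 2382684 = -3946049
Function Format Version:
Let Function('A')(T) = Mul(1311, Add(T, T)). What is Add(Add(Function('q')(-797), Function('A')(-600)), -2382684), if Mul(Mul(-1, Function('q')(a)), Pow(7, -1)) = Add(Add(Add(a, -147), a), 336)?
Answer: -3946049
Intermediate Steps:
Function('A')(T) = Mul(2622, T) (Function('A')(T) = Mul(1311, Mul(2, T)) = Mul(2622, T))
Function('q')(a) = Add(-1323, Mul(-14, a)) (Function('q')(a) = Mul(-7, Add(Add(Add(a, -147), a), 336)) = Mul(-7, Add(Add(Add(-147, a), a), 336)) = Mul(-7, Add(Add(-147, Mul(2, a)), 336)) = Mul(-7, Add(189, Mul(2, a))) = Add(-1323, Mul(-14, a)))
Add(Add(Function('q')(-797), Function('A')(-600)), -2382684) = Add(Add(Add(-1323, Mul(-14, -797)), Mul(2622, -600)), -2382684) = Add(Add(Add(-1323, 11158), -1573200), -2382684) = Add(Add(9835, -1573200), -2382684) = Add(-1563365, -2382684) = -3946049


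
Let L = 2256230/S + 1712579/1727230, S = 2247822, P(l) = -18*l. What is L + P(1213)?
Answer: -42381440258988101/1941252796530 ≈ -21832.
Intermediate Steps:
L = 3873300447919/1941252796530 (L = 2256230/2247822 + 1712579/1727230 = 2256230*(1/2247822) + 1712579*(1/1727230) = 1128115/1123911 + 1712579/1727230 = 3873300447919/1941252796530 ≈ 1.9953)
L + P(1213) = 3873300447919/1941252796530 - 18*1213 = 3873300447919/1941252796530 - 21834 = -42381440258988101/1941252796530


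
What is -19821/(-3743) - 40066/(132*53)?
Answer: -5649661/13093014 ≈ -0.43150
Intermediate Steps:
-19821/(-3743) - 40066/(132*53) = -19821*(-1/3743) - 40066/6996 = 19821/3743 - 40066*1/6996 = 19821/3743 - 20033/3498 = -5649661/13093014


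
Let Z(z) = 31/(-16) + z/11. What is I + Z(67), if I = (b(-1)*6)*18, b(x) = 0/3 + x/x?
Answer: 19739/176 ≈ 112.15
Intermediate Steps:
b(x) = 1 (b(x) = 0*(⅓) + 1 = 0 + 1 = 1)
I = 108 (I = (1*6)*18 = 6*18 = 108)
Z(z) = -31/16 + z/11 (Z(z) = 31*(-1/16) + z*(1/11) = -31/16 + z/11)
I + Z(67) = 108 + (-31/16 + (1/11)*67) = 108 + (-31/16 + 67/11) = 108 + 731/176 = 19739/176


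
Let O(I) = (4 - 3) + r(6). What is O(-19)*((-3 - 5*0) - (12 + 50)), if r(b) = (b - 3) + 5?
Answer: -585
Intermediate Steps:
r(b) = 2 + b (r(b) = (-3 + b) + 5 = 2 + b)
O(I) = 9 (O(I) = (4 - 3) + (2 + 6) = 1 + 8 = 9)
O(-19)*((-3 - 5*0) - (12 + 50)) = 9*((-3 - 5*0) - (12 + 50)) = 9*((-3 + 0) - 1*62) = 9*(-3 - 62) = 9*(-65) = -585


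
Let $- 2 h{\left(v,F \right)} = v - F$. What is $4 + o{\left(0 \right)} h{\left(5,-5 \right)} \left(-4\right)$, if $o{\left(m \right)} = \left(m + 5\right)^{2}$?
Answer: $504$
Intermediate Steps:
$h{\left(v,F \right)} = \frac{F}{2} - \frac{v}{2}$ ($h{\left(v,F \right)} = - \frac{v - F}{2} = \frac{F}{2} - \frac{v}{2}$)
$o{\left(m \right)} = \left(5 + m\right)^{2}$
$4 + o{\left(0 \right)} h{\left(5,-5 \right)} \left(-4\right) = 4 + \left(5 + 0\right)^{2} \left(\frac{1}{2} \left(-5\right) - \frac{5}{2}\right) \left(-4\right) = 4 + 5^{2} \left(- \frac{5}{2} - \frac{5}{2}\right) \left(-4\right) = 4 + 25 \left(\left(-5\right) \left(-4\right)\right) = 4 + 25 \cdot 20 = 4 + 500 = 504$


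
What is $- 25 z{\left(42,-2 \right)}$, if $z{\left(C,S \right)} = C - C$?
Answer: $0$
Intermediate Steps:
$z{\left(C,S \right)} = 0$
$- 25 z{\left(42,-2 \right)} = \left(-25\right) 0 = 0$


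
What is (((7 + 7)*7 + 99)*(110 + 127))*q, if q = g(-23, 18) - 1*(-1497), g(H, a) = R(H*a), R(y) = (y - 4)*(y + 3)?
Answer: 8090970255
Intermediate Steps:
R(y) = (-4 + y)*(3 + y)
g(H, a) = -12 + H²*a² - H*a (g(H, a) = -12 + (H*a)² - H*a = -12 + H²*a² - H*a)
q = 173295 (q = (-12 + (-23)²*18² - 1*(-23)*18) - 1*(-1497) = (-12 + 529*324 + 414) + 1497 = (-12 + 171396 + 414) + 1497 = 171798 + 1497 = 173295)
(((7 + 7)*7 + 99)*(110 + 127))*q = (((7 + 7)*7 + 99)*(110 + 127))*173295 = ((14*7 + 99)*237)*173295 = ((98 + 99)*237)*173295 = (197*237)*173295 = 46689*173295 = 8090970255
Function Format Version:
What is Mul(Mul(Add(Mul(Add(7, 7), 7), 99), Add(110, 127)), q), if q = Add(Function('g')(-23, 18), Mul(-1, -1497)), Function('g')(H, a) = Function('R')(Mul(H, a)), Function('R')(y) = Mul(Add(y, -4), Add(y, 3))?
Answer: 8090970255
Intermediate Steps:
Function('R')(y) = Mul(Add(-4, y), Add(3, y))
Function('g')(H, a) = Add(-12, Mul(Pow(H, 2), Pow(a, 2)), Mul(-1, H, a)) (Function('g')(H, a) = Add(-12, Pow(Mul(H, a), 2), Mul(-1, Mul(H, a))) = Add(-12, Mul(Pow(H, 2), Pow(a, 2)), Mul(-1, H, a)))
q = 173295 (q = Add(Add(-12, Mul(Pow(-23, 2), Pow(18, 2)), Mul(-1, -23, 18)), Mul(-1, -1497)) = Add(Add(-12, Mul(529, 324), 414), 1497) = Add(Add(-12, 171396, 414), 1497) = Add(171798, 1497) = 173295)
Mul(Mul(Add(Mul(Add(7, 7), 7), 99), Add(110, 127)), q) = Mul(Mul(Add(Mul(Add(7, 7), 7), 99), Add(110, 127)), 173295) = Mul(Mul(Add(Mul(14, 7), 99), 237), 173295) = Mul(Mul(Add(98, 99), 237), 173295) = Mul(Mul(197, 237), 173295) = Mul(46689, 173295) = 8090970255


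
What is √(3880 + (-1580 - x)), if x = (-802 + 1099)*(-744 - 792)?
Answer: 2*√114623 ≈ 677.12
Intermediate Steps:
x = -456192 (x = 297*(-1536) = -456192)
√(3880 + (-1580 - x)) = √(3880 + (-1580 - 1*(-456192))) = √(3880 + (-1580 + 456192)) = √(3880 + 454612) = √458492 = 2*√114623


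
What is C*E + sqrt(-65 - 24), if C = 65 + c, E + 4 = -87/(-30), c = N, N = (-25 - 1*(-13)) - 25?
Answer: -154/5 + I*sqrt(89) ≈ -30.8 + 9.434*I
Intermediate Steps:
N = -37 (N = (-25 + 13) - 25 = -12 - 25 = -37)
c = -37
E = -11/10 (E = -4 - 87/(-30) = -4 - 87*(-1/30) = -4 + 29/10 = -11/10 ≈ -1.1000)
C = 28 (C = 65 - 37 = 28)
C*E + sqrt(-65 - 24) = 28*(-11/10) + sqrt(-65 - 24) = -154/5 + sqrt(-89) = -154/5 + I*sqrt(89)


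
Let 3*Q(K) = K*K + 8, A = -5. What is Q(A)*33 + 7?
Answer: 370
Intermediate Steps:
Q(K) = 8/3 + K**2/3 (Q(K) = (K*K + 8)/3 = (K**2 + 8)/3 = (8 + K**2)/3 = 8/3 + K**2/3)
Q(A)*33 + 7 = (8/3 + (1/3)*(-5)**2)*33 + 7 = (8/3 + (1/3)*25)*33 + 7 = (8/3 + 25/3)*33 + 7 = 11*33 + 7 = 363 + 7 = 370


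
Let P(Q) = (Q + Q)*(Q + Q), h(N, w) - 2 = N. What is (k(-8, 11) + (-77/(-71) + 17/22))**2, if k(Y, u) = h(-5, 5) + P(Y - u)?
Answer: 5079357510049/2439844 ≈ 2.0818e+6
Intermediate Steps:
h(N, w) = 2 + N
P(Q) = 4*Q**2 (P(Q) = (2*Q)*(2*Q) = 4*Q**2)
k(Y, u) = -3 + 4*(Y - u)**2 (k(Y, u) = (2 - 5) + 4*(Y - u)**2 = -3 + 4*(Y - u)**2)
(k(-8, 11) + (-77/(-71) + 17/22))**2 = ((-3 + 4*(-8 - 1*11)**2) + (-77/(-71) + 17/22))**2 = ((-3 + 4*(-8 - 11)**2) + (-77*(-1/71) + 17*(1/22)))**2 = ((-3 + 4*(-19)**2) + (77/71 + 17/22))**2 = ((-3 + 4*361) + 2901/1562)**2 = ((-3 + 1444) + 2901/1562)**2 = (1441 + 2901/1562)**2 = (2253743/1562)**2 = 5079357510049/2439844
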